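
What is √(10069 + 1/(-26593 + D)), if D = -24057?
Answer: 13*√6113902746/10130 ≈ 100.34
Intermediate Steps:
√(10069 + 1/(-26593 + D)) = √(10069 + 1/(-26593 - 24057)) = √(10069 + 1/(-50650)) = √(10069 - 1/50650) = √(509994849/50650) = 13*√6113902746/10130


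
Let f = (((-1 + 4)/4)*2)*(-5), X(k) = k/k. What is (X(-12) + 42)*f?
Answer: -645/2 ≈ -322.50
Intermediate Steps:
X(k) = 1
f = -15/2 (f = ((3*(¼))*2)*(-5) = ((¾)*2)*(-5) = (3/2)*(-5) = -15/2 ≈ -7.5000)
(X(-12) + 42)*f = (1 + 42)*(-15/2) = 43*(-15/2) = -645/2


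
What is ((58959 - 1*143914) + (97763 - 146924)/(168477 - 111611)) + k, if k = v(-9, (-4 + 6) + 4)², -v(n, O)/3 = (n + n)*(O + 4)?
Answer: 11751025409/56866 ≈ 2.0664e+5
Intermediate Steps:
v(n, O) = -6*n*(4 + O) (v(n, O) = -3*(n + n)*(O + 4) = -3*2*n*(4 + O) = -6*n*(4 + O))
k = 291600 (k = (-6*(-9)*(4 + ((-4 + 6) + 4)))² = (-6*(-9)*(4 + (2 + 4)))² = (-6*(-9)*(4 + 6))² = (-6*(-9)*10)² = 540² = 291600)
((58959 - 1*143914) + (97763 - 146924)/(168477 - 111611)) + k = ((58959 - 1*143914) + (97763 - 146924)/(168477 - 111611)) + 291600 = ((58959 - 143914) - 49161/56866) + 291600 = (-84955 - 49161*1/56866) + 291600 = (-84955 - 49161/56866) + 291600 = -4831100191/56866 + 291600 = 11751025409/56866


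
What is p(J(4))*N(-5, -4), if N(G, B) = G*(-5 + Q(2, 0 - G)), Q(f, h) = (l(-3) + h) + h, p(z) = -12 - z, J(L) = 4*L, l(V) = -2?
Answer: 420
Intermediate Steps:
Q(f, h) = -2 + 2*h (Q(f, h) = (-2 + h) + h = -2 + 2*h)
N(G, B) = G*(-7 - 2*G) (N(G, B) = G*(-5 + (-2 + 2*(0 - G))) = G*(-5 + (-2 + 2*(-G))) = G*(-5 + (-2 - 2*G)) = G*(-7 - 2*G))
p(J(4))*N(-5, -4) = (-12 - 4*4)*(-5*(-7 - 2*(-5))) = (-12 - 1*16)*(-5*(-7 + 10)) = (-12 - 16)*(-5*3) = -28*(-15) = 420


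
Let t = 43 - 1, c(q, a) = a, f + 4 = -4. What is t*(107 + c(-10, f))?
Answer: 4158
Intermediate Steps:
f = -8 (f = -4 - 4 = -8)
t = 42
t*(107 + c(-10, f)) = 42*(107 - 8) = 42*99 = 4158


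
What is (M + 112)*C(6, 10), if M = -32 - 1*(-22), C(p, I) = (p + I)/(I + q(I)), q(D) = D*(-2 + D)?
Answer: 272/15 ≈ 18.133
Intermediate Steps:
C(p, I) = (I + p)/(I + I*(-2 + I)) (C(p, I) = (p + I)/(I + I*(-2 + I)) = (I + p)/(I + I*(-2 + I)))
M = -10 (M = -32 + 22 = -10)
(M + 112)*C(6, 10) = (-10 + 112)*((10 + 6)/(10*(-1 + 10))) = 102*((⅒)*16/9) = 102*((⅒)*(⅑)*16) = 102*(8/45) = 272/15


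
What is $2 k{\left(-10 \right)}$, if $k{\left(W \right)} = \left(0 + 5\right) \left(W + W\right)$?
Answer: $-200$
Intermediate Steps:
$k{\left(W \right)} = 10 W$ ($k{\left(W \right)} = 5 \cdot 2 W = 10 W$)
$2 k{\left(-10 \right)} = 2 \cdot 10 \left(-10\right) = 2 \left(-100\right) = -200$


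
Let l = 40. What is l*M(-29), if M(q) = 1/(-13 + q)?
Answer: -20/21 ≈ -0.95238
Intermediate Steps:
l*M(-29) = 40/(-13 - 29) = 40/(-42) = 40*(-1/42) = -20/21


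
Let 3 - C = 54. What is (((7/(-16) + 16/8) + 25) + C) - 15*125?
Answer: -30391/16 ≈ -1899.4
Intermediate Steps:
C = -51 (C = 3 - 1*54 = 3 - 54 = -51)
(((7/(-16) + 16/8) + 25) + C) - 15*125 = (((7/(-16) + 16/8) + 25) - 51) - 15*125 = (((7*(-1/16) + 16*(1/8)) + 25) - 51) - 1875 = (((-7/16 + 2) + 25) - 51) - 1875 = ((25/16 + 25) - 51) - 1875 = (425/16 - 51) - 1875 = -391/16 - 1875 = -30391/16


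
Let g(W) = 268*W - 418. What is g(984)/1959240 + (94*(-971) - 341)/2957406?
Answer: 16643652299/160951892540 ≈ 0.10341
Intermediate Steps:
g(W) = -418 + 268*W
g(984)/1959240 + (94*(-971) - 341)/2957406 = (-418 + 268*984)/1959240 + (94*(-971) - 341)/2957406 = (-418 + 263712)*(1/1959240) + (-91274 - 341)*(1/2957406) = 263294*(1/1959240) - 91615*1/2957406 = 131647/979620 - 91615/2957406 = 16643652299/160951892540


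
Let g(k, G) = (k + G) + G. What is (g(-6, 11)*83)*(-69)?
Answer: -91632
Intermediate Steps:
g(k, G) = k + 2*G (g(k, G) = (G + k) + G = k + 2*G)
(g(-6, 11)*83)*(-69) = ((-6 + 2*11)*83)*(-69) = ((-6 + 22)*83)*(-69) = (16*83)*(-69) = 1328*(-69) = -91632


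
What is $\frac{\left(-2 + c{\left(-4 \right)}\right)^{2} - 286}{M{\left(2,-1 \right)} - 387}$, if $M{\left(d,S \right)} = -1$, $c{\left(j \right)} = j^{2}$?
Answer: $\frac{45}{194} \approx 0.23196$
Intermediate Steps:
$\frac{\left(-2 + c{\left(-4 \right)}\right)^{2} - 286}{M{\left(2,-1 \right)} - 387} = \frac{\left(-2 + \left(-4\right)^{2}\right)^{2} - 286}{-1 - 387} = \frac{\left(-2 + 16\right)^{2} - 286}{-388} = \left(14^{2} - 286\right) \left(- \frac{1}{388}\right) = \left(196 - 286\right) \left(- \frac{1}{388}\right) = \left(-90\right) \left(- \frac{1}{388}\right) = \frac{45}{194}$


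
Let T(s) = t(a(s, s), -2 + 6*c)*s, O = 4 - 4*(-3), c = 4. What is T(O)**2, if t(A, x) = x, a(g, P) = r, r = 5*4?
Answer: 123904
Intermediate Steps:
r = 20
a(g, P) = 20
O = 16 (O = 4 + 12 = 16)
T(s) = 22*s (T(s) = (-2 + 6*4)*s = (-2 + 24)*s = 22*s)
T(O)**2 = (22*16)**2 = 352**2 = 123904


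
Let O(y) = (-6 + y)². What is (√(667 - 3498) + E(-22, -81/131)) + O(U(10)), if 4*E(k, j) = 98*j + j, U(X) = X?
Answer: 365/524 + I*√2831 ≈ 0.69656 + 53.207*I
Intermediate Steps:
E(k, j) = 99*j/4 (E(k, j) = (98*j + j)/4 = (99*j)/4 = 99*j/4)
(√(667 - 3498) + E(-22, -81/131)) + O(U(10)) = (√(667 - 3498) + 99*(-81/131)/4) + (-6 + 10)² = (√(-2831) + 99*(-81*1/131)/4) + 4² = (I*√2831 + (99/4)*(-81/131)) + 16 = (I*√2831 - 8019/524) + 16 = (-8019/524 + I*√2831) + 16 = 365/524 + I*√2831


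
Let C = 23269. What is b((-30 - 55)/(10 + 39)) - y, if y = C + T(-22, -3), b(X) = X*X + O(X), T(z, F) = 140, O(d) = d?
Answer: -56201949/2401 ≈ -23408.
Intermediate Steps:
b(X) = X + X² (b(X) = X*X + X = X² + X = X + X²)
y = 23409 (y = 23269 + 140 = 23409)
b((-30 - 55)/(10 + 39)) - y = ((-30 - 55)/(10 + 39))*(1 + (-30 - 55)/(10 + 39)) - 1*23409 = (-85/49)*(1 - 85/49) - 23409 = (-85*1/49)*(1 - 85*1/49) - 23409 = -85*(1 - 85/49)/49 - 23409 = -85/49*(-36/49) - 23409 = 3060/2401 - 23409 = -56201949/2401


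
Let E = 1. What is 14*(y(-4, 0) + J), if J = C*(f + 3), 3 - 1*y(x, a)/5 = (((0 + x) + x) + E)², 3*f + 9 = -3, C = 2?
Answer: -3248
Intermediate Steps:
f = -4 (f = -3 + (⅓)*(-3) = -3 - 1 = -4)
y(x, a) = 15 - 5*(1 + 2*x)² (y(x, a) = 15 - 5*(((0 + x) + x) + 1)² = 15 - 5*((x + x) + 1)² = 15 - 5*(2*x + 1)² = 15 - 5*(1 + 2*x)²)
J = -2 (J = 2*(-4 + 3) = 2*(-1) = -2)
14*(y(-4, 0) + J) = 14*((15 - 5*(1 + 2*(-4))²) - 2) = 14*((15 - 5*(1 - 8)²) - 2) = 14*((15 - 5*(-7)²) - 2) = 14*((15 - 5*49) - 2) = 14*((15 - 245) - 2) = 14*(-230 - 2) = 14*(-232) = -3248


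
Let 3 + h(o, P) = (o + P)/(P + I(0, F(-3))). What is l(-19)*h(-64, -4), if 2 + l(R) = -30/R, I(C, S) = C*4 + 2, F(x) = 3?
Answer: -248/19 ≈ -13.053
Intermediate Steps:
I(C, S) = 2 + 4*C (I(C, S) = 4*C + 2 = 2 + 4*C)
l(R) = -2 - 30/R
h(o, P) = -3 + (P + o)/(2 + P) (h(o, P) = -3 + (o + P)/(P + (2 + 4*0)) = -3 + (P + o)/(P + (2 + 0)) = -3 + (P + o)/(P + 2) = -3 + (P + o)/(2 + P))
l(-19)*h(-64, -4) = (-2 - 30/(-19))*((-6 - 64 - 2*(-4))/(2 - 4)) = (-2 - 30*(-1/19))*((-6 - 64 + 8)/(-2)) = (-2 + 30/19)*(-½*(-62)) = -8/19*31 = -248/19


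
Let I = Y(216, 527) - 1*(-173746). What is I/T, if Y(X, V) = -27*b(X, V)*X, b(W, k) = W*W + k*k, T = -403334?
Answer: 945819787/201667 ≈ 4690.0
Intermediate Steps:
b(W, k) = W² + k²
Y(X, V) = -27*X*(V² + X²) (Y(X, V) = -27*(X² + V²)*X = -27*(V² + X²)*X = -27*X*(V² + X²))
I = -1891639574 (I = -27*216*(527² + 216²) - 1*(-173746) = -27*216*(277729 + 46656) + 173746 = -27*216*324385 + 173746 = -1891813320 + 173746 = -1891639574)
I/T = -1891639574/(-403334) = -1891639574*(-1/403334) = 945819787/201667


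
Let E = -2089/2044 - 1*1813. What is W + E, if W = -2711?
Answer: -9249145/2044 ≈ -4525.0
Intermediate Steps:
E = -3707861/2044 (E = -2089*1/2044 - 1813 = -2089/2044 - 1813 = -3707861/2044 ≈ -1814.0)
W + E = -2711 - 3707861/2044 = -9249145/2044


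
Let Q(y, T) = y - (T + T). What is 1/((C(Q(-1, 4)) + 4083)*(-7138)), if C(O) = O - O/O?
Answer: -1/29073074 ≈ -3.4396e-8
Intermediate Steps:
Q(y, T) = y - 2*T
C(O) = -1 + O (C(O) = O - 1*1 = O - 1 = -1 + O)
1/((C(Q(-1, 4)) + 4083)*(-7138)) = 1/(((-1 + (-1 - 2*4)) + 4083)*(-7138)) = -1/7138/((-1 + (-1 - 8)) + 4083) = -1/7138/((-1 - 9) + 4083) = -1/7138/(-10 + 4083) = -1/7138/4073 = (1/4073)*(-1/7138) = -1/29073074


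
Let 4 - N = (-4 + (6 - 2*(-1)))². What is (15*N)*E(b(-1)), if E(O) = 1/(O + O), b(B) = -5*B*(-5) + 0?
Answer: 18/5 ≈ 3.6000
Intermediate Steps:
b(B) = 25*B (b(B) = -(-25)*B + 0 = 25*B + 0 = 25*B)
N = -12 (N = 4 - (-4 + (6 - 2*(-1)))² = 4 - (-4 + (6 + 2))² = 4 - (-4 + 8)² = 4 - 1*4² = 4 - 1*16 = 4 - 16 = -12)
E(O) = 1/(2*O)
(15*N)*E(b(-1)) = (15*(-12))*(1/(2*((25*(-1))))) = -90/(-25) = -90*(-1)/25 = -180*(-1/50) = 18/5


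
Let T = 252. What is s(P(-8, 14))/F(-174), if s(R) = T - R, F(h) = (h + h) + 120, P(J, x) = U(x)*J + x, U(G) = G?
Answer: -175/114 ≈ -1.5351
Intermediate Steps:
P(J, x) = x + J*x (P(J, x) = x*J + x = J*x + x = x + J*x)
F(h) = 120 + 2*h (F(h) = 2*h + 120 = 120 + 2*h)
s(R) = 252 - R
s(P(-8, 14))/F(-174) = (252 - 14*(1 - 8))/(120 + 2*(-174)) = (252 - 14*(-7))/(120 - 348) = (252 - 1*(-98))/(-228) = (252 + 98)*(-1/228) = 350*(-1/228) = -175/114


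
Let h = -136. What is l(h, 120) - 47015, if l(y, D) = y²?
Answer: -28519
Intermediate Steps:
l(h, 120) - 47015 = (-136)² - 47015 = 18496 - 47015 = -28519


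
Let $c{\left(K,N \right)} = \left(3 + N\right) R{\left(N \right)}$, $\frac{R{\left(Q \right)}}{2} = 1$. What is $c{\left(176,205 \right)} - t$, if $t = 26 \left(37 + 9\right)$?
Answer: $-780$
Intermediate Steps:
$t = 1196$ ($t = 26 \cdot 46 = 1196$)
$R{\left(Q \right)} = 2$ ($R{\left(Q \right)} = 2 \cdot 1 = 2$)
$c{\left(K,N \right)} = 6 + 2 N$ ($c{\left(K,N \right)} = \left(3 + N\right) 2 = 6 + 2 N$)
$c{\left(176,205 \right)} - t = \left(6 + 2 \cdot 205\right) - 1196 = \left(6 + 410\right) - 1196 = 416 - 1196 = -780$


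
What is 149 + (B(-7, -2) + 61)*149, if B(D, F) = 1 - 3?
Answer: 8940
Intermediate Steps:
B(D, F) = -2
149 + (B(-7, -2) + 61)*149 = 149 + (-2 + 61)*149 = 149 + 59*149 = 149 + 8791 = 8940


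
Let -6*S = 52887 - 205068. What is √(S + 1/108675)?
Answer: √5325322998282/14490 ≈ 159.26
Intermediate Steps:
S = 50727/2 (S = -(52887 - 205068)/6 = -⅙*(-152181) = 50727/2 ≈ 25364.)
√(S + 1/108675) = √(50727/2 + 1/108675) = √(5512756727/217350) = √5325322998282/14490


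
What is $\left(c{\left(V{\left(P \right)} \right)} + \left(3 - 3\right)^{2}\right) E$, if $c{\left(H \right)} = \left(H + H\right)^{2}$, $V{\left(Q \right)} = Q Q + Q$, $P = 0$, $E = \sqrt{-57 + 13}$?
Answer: $0$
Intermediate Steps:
$E = 2 i \sqrt{11}$ ($E = \sqrt{-44} = 2 i \sqrt{11} \approx 6.6332 i$)
$V{\left(Q \right)} = Q + Q^{2}$ ($V{\left(Q \right)} = Q^{2} + Q = Q + Q^{2}$)
$c{\left(H \right)} = 4 H^{2}$ ($c{\left(H \right)} = \left(2 H\right)^{2} = 4 H^{2}$)
$\left(c{\left(V{\left(P \right)} \right)} + \left(3 - 3\right)^{2}\right) E = \left(4 \left(0 \left(1 + 0\right)\right)^{2} + \left(3 - 3\right)^{2}\right) 2 i \sqrt{11} = \left(4 \left(0 \cdot 1\right)^{2} + 0^{2}\right) 2 i \sqrt{11} = \left(4 \cdot 0^{2} + 0\right) 2 i \sqrt{11} = \left(4 \cdot 0 + 0\right) 2 i \sqrt{11} = \left(0 + 0\right) 2 i \sqrt{11} = 0 \cdot 2 i \sqrt{11} = 0$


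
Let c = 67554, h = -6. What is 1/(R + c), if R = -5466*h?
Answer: 1/100350 ≈ 9.9651e-6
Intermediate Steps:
R = 32796 (R = -5466*(-6) = 32796)
1/(R + c) = 1/(32796 + 67554) = 1/100350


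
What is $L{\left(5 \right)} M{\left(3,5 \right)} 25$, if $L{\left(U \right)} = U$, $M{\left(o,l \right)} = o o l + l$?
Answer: $6250$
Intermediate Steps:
$M{\left(o,l \right)} = l + l o^{2}$ ($M{\left(o,l \right)} = o^{2} l + l = l o^{2} + l = l + l o^{2}$)
$L{\left(5 \right)} M{\left(3,5 \right)} 25 = 5 \cdot 5 \left(1 + 3^{2}\right) 25 = 5 \cdot 5 \left(1 + 9\right) 25 = 5 \cdot 5 \cdot 10 \cdot 25 = 5 \cdot 50 \cdot 25 = 250 \cdot 25 = 6250$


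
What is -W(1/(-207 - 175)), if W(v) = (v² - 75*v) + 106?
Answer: -15496595/145924 ≈ -106.20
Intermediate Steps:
W(v) = 106 + v² - 75*v
-W(1/(-207 - 175)) = -(106 + (1/(-207 - 175))² - 75/(-207 - 175)) = -(106 + (1/(-382))² - 75/(-382)) = -(106 + (-1/382)² - 75*(-1/382)) = -(106 + 1/145924 + 75/382) = -1*15496595/145924 = -15496595/145924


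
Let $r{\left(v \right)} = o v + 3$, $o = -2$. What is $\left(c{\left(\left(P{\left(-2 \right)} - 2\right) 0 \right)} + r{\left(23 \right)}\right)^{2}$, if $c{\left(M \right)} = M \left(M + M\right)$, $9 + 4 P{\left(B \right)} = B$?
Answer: $1849$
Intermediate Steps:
$P{\left(B \right)} = - \frac{9}{4} + \frac{B}{4}$
$r{\left(v \right)} = 3 - 2 v$ ($r{\left(v \right)} = - 2 v + 3 = 3 - 2 v$)
$c{\left(M \right)} = 2 M^{2}$ ($c{\left(M \right)} = M 2 M = 2 M^{2}$)
$\left(c{\left(\left(P{\left(-2 \right)} - 2\right) 0 \right)} + r{\left(23 \right)}\right)^{2} = \left(2 \left(\left(\left(- \frac{9}{4} + \frac{1}{4} \left(-2\right)\right) - 2\right) 0\right)^{2} + \left(3 - 46\right)\right)^{2} = \left(2 \left(\left(\left(- \frac{9}{4} - \frac{1}{2}\right) - 2\right) 0\right)^{2} + \left(3 - 46\right)\right)^{2} = \left(2 \left(\left(- \frac{11}{4} - 2\right) 0\right)^{2} - 43\right)^{2} = \left(2 \left(\left(- \frac{19}{4}\right) 0\right)^{2} - 43\right)^{2} = \left(2 \cdot 0^{2} - 43\right)^{2} = \left(2 \cdot 0 - 43\right)^{2} = \left(0 - 43\right)^{2} = \left(-43\right)^{2} = 1849$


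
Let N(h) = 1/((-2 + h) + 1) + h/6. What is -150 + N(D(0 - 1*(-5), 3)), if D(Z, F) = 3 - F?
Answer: -151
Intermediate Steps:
N(h) = 1/(-1 + h) + h/6 (N(h) = 1/(-1 + h) + h*(⅙) = 1/(-1 + h) + h/6)
-150 + N(D(0 - 1*(-5), 3)) = -150 + (6 + (3 - 1*3)² - (3 - 1*3))/(6*(-1 + (3 - 1*3))) = -150 + (6 + (3 - 3)² - (3 - 3))/(6*(-1 + (3 - 3))) = -150 + (6 + 0² - 1*0)/(6*(-1 + 0)) = -150 + (⅙)*(6 + 0 + 0)/(-1) = -150 + (⅙)*(-1)*6 = -150 - 1 = -151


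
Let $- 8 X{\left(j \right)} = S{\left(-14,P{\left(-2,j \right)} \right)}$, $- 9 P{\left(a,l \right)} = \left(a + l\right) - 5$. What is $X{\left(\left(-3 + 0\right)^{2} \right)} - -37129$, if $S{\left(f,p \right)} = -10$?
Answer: $\frac{148521}{4} \approx 37130.0$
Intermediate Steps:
$P{\left(a,l \right)} = \frac{5}{9} - \frac{a}{9} - \frac{l}{9}$ ($P{\left(a,l \right)} = - \frac{\left(a + l\right) - 5}{9} = - \frac{-5 + a + l}{9} = \frac{5}{9} - \frac{a}{9} - \frac{l}{9}$)
$X{\left(j \right)} = \frac{5}{4}$ ($X{\left(j \right)} = \left(- \frac{1}{8}\right) \left(-10\right) = \frac{5}{4}$)
$X{\left(\left(-3 + 0\right)^{2} \right)} - -37129 = \frac{5}{4} - -37129 = \frac{5}{4} + 37129 = \frac{148521}{4}$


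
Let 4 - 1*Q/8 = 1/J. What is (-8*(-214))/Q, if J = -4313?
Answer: 922982/17253 ≈ 53.497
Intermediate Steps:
Q = 138024/4313 (Q = 32 - 8/(-4313) = 32 - 8*(-1/4313) = 32 + 8/4313 = 138024/4313 ≈ 32.002)
(-8*(-214))/Q = (-8*(-214))/(138024/4313) = 1712*(4313/138024) = 922982/17253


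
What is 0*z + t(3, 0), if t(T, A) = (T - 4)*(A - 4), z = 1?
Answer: 4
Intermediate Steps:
t(T, A) = (-4 + A)*(-4 + T) (t(T, A) = (-4 + T)*(-4 + A) = (-4 + A)*(-4 + T))
0*z + t(3, 0) = 0*1 + (16 - 4*0 - 4*3 + 0*3) = 0 + (16 + 0 - 12 + 0) = 0 + 4 = 4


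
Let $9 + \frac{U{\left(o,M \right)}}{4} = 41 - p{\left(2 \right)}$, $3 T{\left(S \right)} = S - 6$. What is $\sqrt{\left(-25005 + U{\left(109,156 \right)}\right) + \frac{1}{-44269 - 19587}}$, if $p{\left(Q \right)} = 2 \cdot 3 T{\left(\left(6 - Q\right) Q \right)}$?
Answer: $\frac{9 i \sqrt{78320537399}}{15964} \approx 157.78 i$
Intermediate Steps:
$T{\left(S \right)} = -2 + \frac{S}{3}$ ($T{\left(S \right)} = \frac{S - 6}{3} = \frac{-6 + S}{3} = -2 + \frac{S}{3}$)
$p{\left(Q \right)} = -12 + 2 Q \left(6 - Q\right)$ ($p{\left(Q \right)} = 2 \cdot 3 \left(-2 + \frac{\left(6 - Q\right) Q}{3}\right) = 6 \left(-2 + \frac{Q \left(6 - Q\right)}{3}\right) = -12 + 2 Q \left(6 - Q\right)$)
$U{\left(o,M \right)} = 112$ ($U{\left(o,M \right)} = -36 + 4 \left(41 - \left(-12 - 4 \left(-6 + 2\right)\right)\right) = -36 + 4 \left(41 - \left(-12 - 4 \left(-4\right)\right)\right) = -36 + 4 \left(41 - \left(-12 + 16\right)\right) = -36 + 4 \left(41 - 4\right) = -36 + 4 \cdot 37 = -36 + 148 = 112$)
$\sqrt{\left(-25005 + U{\left(109,156 \right)}\right) + \frac{1}{-44269 - 19587}} = \sqrt{\left(-25005 + 112\right) + \frac{1}{-44269 - 19587}} = \sqrt{-24893 + \frac{1}{-63856}} = \sqrt{-24893 - \frac{1}{63856}} = \sqrt{- \frac{1589567409}{63856}} = \frac{9 i \sqrt{78320537399}}{15964}$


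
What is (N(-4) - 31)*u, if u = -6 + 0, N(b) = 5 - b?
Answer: 132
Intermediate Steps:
u = -6
(N(-4) - 31)*u = ((5 - 1*(-4)) - 31)*(-6) = ((5 + 4) - 31)*(-6) = (9 - 31)*(-6) = -22*(-6) = 132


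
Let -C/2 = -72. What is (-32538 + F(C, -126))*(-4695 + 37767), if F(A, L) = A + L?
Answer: -1075501440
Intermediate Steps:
C = 144 (C = -2*(-72) = 144)
(-32538 + F(C, -126))*(-4695 + 37767) = (-32538 + (144 - 126))*(-4695 + 37767) = (-32538 + 18)*33072 = -32520*33072 = -1075501440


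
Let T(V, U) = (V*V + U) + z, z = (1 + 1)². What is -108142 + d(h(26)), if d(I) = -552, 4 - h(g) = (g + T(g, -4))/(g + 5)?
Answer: -108694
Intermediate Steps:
z = 4 (z = 2² = 4)
T(V, U) = 4 + U + V² (T(V, U) = (V*V + U) + 4 = (V² + U) + 4 = (U + V²) + 4 = 4 + U + V²)
h(g) = 4 - (g + g²)/(5 + g) (h(g) = 4 - (g + (4 - 4 + g²))/(g + 5) = 4 - (g + g²)/(5 + g))
-108142 + d(h(26)) = -108142 - 552 = -108694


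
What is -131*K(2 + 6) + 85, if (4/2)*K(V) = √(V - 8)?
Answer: 85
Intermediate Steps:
K(V) = √(-8 + V)/2 (K(V) = √(V - 8)/2 = √(-8 + V)/2)
-131*K(2 + 6) + 85 = -131*√(-8 + (2 + 6))/2 + 85 = -131*√(-8 + 8)/2 + 85 = -131*√0/2 + 85 = -131*0/2 + 85 = -131*0 + 85 = 0 + 85 = 85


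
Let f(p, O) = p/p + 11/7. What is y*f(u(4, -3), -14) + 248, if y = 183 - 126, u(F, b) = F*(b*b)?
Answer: 2762/7 ≈ 394.57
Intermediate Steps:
u(F, b) = F*b²
f(p, O) = 18/7 (f(p, O) = 1 + 11*(⅐) = 1 + 11/7 = 18/7)
y = 57
y*f(u(4, -3), -14) + 248 = 57*(18/7) + 248 = 1026/7 + 248 = 2762/7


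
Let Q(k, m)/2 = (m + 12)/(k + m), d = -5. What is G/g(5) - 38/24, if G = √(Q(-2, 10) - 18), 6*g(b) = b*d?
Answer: -19/12 - 3*I*√2/5 ≈ -1.5833 - 0.84853*I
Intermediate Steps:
Q(k, m) = 2*(12 + m)/(k + m) (Q(k, m) = 2*((m + 12)/(k + m)) = 2*((12 + m)/(k + m)) = 2*(12 + m)/(k + m))
g(b) = -5*b/6 (g(b) = (b*(-5))/6 = (-5*b)/6 = -5*b/6)
G = 5*I*√2/2 (G = √(2*(12 + 10)/(-2 + 10) - 18) = √(2*22/8 - 18) = √(2*(⅛)*22 - 18) = √(11/2 - 18) = √(-25/2) = 5*I*√2/2 ≈ 3.5355*I)
G/g(5) - 38/24 = (5*I*√2/2)/((-⅚*5)) - 38/24 = (5*I*√2/2)/(-25/6) - 38*1/24 = (5*I*√2/2)*(-6/25) - 19/12 = -3*I*√2/5 - 19/12 = -19/12 - 3*I*√2/5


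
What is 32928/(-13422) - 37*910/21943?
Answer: -195742974/49086491 ≈ -3.9877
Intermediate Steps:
32928/(-13422) - 37*910/21943 = 32928*(-1/13422) - 33670*1/21943 = -5488/2237 - 33670/21943 = -195742974/49086491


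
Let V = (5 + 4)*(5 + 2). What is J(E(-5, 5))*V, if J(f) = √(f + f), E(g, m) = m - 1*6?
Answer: 63*I*√2 ≈ 89.095*I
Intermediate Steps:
E(g, m) = -6 + m (E(g, m) = m - 6 = -6 + m)
V = 63 (V = 9*7 = 63)
J(f) = √2*√f (J(f) = √(2*f) = √2*√f)
J(E(-5, 5))*V = (√2*√(-6 + 5))*63 = (√2*√(-1))*63 = (√2*I)*63 = (I*√2)*63 = 63*I*√2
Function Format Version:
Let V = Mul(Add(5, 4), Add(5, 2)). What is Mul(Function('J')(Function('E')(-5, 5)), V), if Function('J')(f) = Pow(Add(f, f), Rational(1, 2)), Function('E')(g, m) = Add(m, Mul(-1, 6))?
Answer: Mul(63, I, Pow(2, Rational(1, 2))) ≈ Mul(89.095, I)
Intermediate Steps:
Function('E')(g, m) = Add(-6, m) (Function('E')(g, m) = Add(m, -6) = Add(-6, m))
V = 63 (V = Mul(9, 7) = 63)
Function('J')(f) = Mul(Pow(2, Rational(1, 2)), Pow(f, Rational(1, 2))) (Function('J')(f) = Pow(Mul(2, f), Rational(1, 2)) = Mul(Pow(2, Rational(1, 2)), Pow(f, Rational(1, 2))))
Mul(Function('J')(Function('E')(-5, 5)), V) = Mul(Mul(Pow(2, Rational(1, 2)), Pow(Add(-6, 5), Rational(1, 2))), 63) = Mul(Mul(Pow(2, Rational(1, 2)), Pow(-1, Rational(1, 2))), 63) = Mul(Mul(Pow(2, Rational(1, 2)), I), 63) = Mul(Mul(I, Pow(2, Rational(1, 2))), 63) = Mul(63, I, Pow(2, Rational(1, 2)))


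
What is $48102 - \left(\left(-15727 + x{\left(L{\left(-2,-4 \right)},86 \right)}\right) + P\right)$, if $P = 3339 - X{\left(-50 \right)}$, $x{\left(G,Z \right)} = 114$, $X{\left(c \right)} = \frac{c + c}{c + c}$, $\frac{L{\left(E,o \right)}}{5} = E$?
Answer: $60377$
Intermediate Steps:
$L{\left(E,o \right)} = 5 E$
$X{\left(c \right)} = 1$ ($X{\left(c \right)} = \frac{2 c}{2 c} = 2 c \frac{1}{2 c} = 1$)
$P = 3338$ ($P = 3339 - 1 = 3338$)
$48102 - \left(\left(-15727 + x{\left(L{\left(-2,-4 \right)},86 \right)}\right) + P\right) = 48102 - \left(\left(-15727 + 114\right) + 3338\right) = 48102 - \left(-15613 + 3338\right) = 48102 - -12275 = 48102 + 12275 = 60377$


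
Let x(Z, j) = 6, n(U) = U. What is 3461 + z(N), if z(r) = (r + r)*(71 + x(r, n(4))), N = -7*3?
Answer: 227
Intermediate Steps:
N = -21
z(r) = 154*r (z(r) = (r + r)*(71 + 6) = (2*r)*77 = 154*r)
3461 + z(N) = 3461 + 154*(-21) = 3461 - 3234 = 227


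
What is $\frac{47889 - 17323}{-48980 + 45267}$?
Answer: $- \frac{30566}{3713} \approx -8.2322$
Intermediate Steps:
$\frac{47889 - 17323}{-48980 + 45267} = \frac{47889 - 17323}{-3713} = \left(47889 - 17323\right) \left(- \frac{1}{3713}\right) = 30566 \left(- \frac{1}{3713}\right) = - \frac{30566}{3713}$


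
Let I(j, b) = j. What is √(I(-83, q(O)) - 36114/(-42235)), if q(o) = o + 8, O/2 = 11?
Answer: I*√146529728885/42235 ≈ 9.0634*I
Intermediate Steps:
O = 22 (O = 2*11 = 22)
q(o) = 8 + o
√(I(-83, q(O)) - 36114/(-42235)) = √(-83 - 36114/(-42235)) = √(-83 - 36114*(-1/42235)) = √(-83 + 36114/42235) = √(-3469391/42235) = I*√146529728885/42235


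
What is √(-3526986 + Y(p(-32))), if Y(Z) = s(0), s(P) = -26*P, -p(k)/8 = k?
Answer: I*√3526986 ≈ 1878.0*I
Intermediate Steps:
p(k) = -8*k
Y(Z) = 0 (Y(Z) = -26*0 = 0)
√(-3526986 + Y(p(-32))) = √(-3526986 + 0) = √(-3526986) = I*√3526986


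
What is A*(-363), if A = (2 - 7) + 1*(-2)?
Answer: 2541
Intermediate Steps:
A = -7 (A = -5 - 2 = -7)
A*(-363) = -7*(-363) = 2541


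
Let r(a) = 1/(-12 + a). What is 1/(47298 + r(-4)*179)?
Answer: 16/756589 ≈ 2.1148e-5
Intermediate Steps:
1/(47298 + r(-4)*179) = 1/(47298 + 179/(-12 - 4)) = 1/(47298 + 179/(-16)) = 1/(47298 - 1/16*179) = 1/(47298 - 179/16) = 1/(756589/16) = 16/756589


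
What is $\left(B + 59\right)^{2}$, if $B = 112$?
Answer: $29241$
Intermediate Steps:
$\left(B + 59\right)^{2} = \left(112 + 59\right)^{2} = 171^{2} = 29241$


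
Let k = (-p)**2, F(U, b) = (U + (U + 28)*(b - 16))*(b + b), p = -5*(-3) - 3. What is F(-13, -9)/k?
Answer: 97/2 ≈ 48.500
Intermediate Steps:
p = 12 (p = 15 - 3 = 12)
F(U, b) = 2*b*(U + (-16 + b)*(28 + U)) (F(U, b) = (U + (28 + U)*(-16 + b))*(2*b) = (U + (-16 + b)*(28 + U))*(2*b) = 2*b*(U + (-16 + b)*(28 + U)))
k = 144 (k = (-1*12)**2 = (-12)**2 = 144)
F(-13, -9)/k = (2*(-9)*(-448 - 15*(-13) + 28*(-9) - 13*(-9)))/144 = (2*(-9)*(-448 + 195 - 252 + 117))*(1/144) = (2*(-9)*(-388))*(1/144) = 6984*(1/144) = 97/2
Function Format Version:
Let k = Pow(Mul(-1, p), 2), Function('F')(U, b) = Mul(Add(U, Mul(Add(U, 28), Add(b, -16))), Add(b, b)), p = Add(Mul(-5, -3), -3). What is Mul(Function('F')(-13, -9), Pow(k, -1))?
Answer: Rational(97, 2) ≈ 48.500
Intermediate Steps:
p = 12 (p = Add(15, -3) = 12)
Function('F')(U, b) = Mul(2, b, Add(U, Mul(Add(-16, b), Add(28, U)))) (Function('F')(U, b) = Mul(Add(U, Mul(Add(28, U), Add(-16, b))), Mul(2, b)) = Mul(Add(U, Mul(Add(-16, b), Add(28, U))), Mul(2, b)) = Mul(2, b, Add(U, Mul(Add(-16, b), Add(28, U)))))
k = 144 (k = Pow(Mul(-1, 12), 2) = Pow(-12, 2) = 144)
Mul(Function('F')(-13, -9), Pow(k, -1)) = Mul(Mul(2, -9, Add(-448, Mul(-15, -13), Mul(28, -9), Mul(-13, -9))), Pow(144, -1)) = Mul(Mul(2, -9, Add(-448, 195, -252, 117)), Rational(1, 144)) = Mul(Mul(2, -9, -388), Rational(1, 144)) = Mul(6984, Rational(1, 144)) = Rational(97, 2)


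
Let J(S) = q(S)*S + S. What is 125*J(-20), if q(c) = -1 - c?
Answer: -50000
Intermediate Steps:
J(S) = S + S*(-1 - S) (J(S) = (-1 - S)*S + S = S*(-1 - S) + S = S + S*(-1 - S))
125*J(-20) = 125*(-1*(-20)**2) = 125*(-1*400) = 125*(-400) = -50000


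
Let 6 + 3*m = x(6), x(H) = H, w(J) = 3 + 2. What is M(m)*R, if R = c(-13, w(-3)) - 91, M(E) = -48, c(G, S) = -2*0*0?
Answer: 4368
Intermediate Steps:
w(J) = 5
c(G, S) = 0 (c(G, S) = 0*0 = 0)
m = 0 (m = -2 + (⅓)*6 = -2 + 2 = 0)
R = -91 (R = 0 - 91 = -91)
M(m)*R = -48*(-91) = 4368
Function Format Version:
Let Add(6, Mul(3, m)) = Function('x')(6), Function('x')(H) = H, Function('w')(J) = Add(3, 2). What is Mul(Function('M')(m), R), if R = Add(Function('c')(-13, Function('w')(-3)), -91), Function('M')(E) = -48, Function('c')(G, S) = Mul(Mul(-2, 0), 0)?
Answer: 4368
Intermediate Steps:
Function('w')(J) = 5
Function('c')(G, S) = 0 (Function('c')(G, S) = Mul(0, 0) = 0)
m = 0 (m = Add(-2, Mul(Rational(1, 3), 6)) = Add(-2, 2) = 0)
R = -91 (R = Add(0, -91) = -91)
Mul(Function('M')(m), R) = Mul(-48, -91) = 4368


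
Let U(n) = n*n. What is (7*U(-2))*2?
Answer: 56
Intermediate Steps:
U(n) = n²
(7*U(-2))*2 = (7*(-2)²)*2 = (7*4)*2 = 28*2 = 56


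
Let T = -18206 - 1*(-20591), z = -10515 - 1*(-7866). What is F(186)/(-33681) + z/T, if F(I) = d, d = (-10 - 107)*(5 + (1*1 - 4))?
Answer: -9851431/8925465 ≈ -1.1037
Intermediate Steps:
z = -2649 (z = -10515 + 7866 = -2649)
d = -234 (d = -117*(5 + (1 - 4)) = -117*(5 - 3) = -117*2 = -234)
F(I) = -234
T = 2385 (T = -18206 + 20591 = 2385)
F(186)/(-33681) + z/T = -234/(-33681) - 2649/2385 = -234*(-1/33681) - 2649*1/2385 = 78/11227 - 883/795 = -9851431/8925465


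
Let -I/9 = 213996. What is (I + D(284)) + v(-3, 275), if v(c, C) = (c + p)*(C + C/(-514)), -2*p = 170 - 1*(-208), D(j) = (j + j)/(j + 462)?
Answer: -189676375616/95861 ≈ -1.9787e+6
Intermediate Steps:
I = -1925964 (I = -9*213996 = -1925964)
D(j) = 2*j/(462 + j) (D(j) = (2*j)/(462 + j) = 2*j/(462 + j))
p = -189 (p = -(170 - 1*(-208))/2 = -(170 + 208)/2 = -½*378 = -189)
v(c, C) = 513*C*(-189 + c)/514 (v(c, C) = (c - 189)*(C + C/(-514)) = (-189 + c)*(C + C*(-1/514)) = (-189 + c)*(C - C/514) = (-189 + c)*(513*C/514) = 513*C*(-189 + c)/514)
(I + D(284)) + v(-3, 275) = (-1925964 + 2*284/(462 + 284)) + (513/514)*275*(-189 - 3) = (-1925964 + 2*284/746) + (513/514)*275*(-192) = (-1925964 + 2*284*(1/746)) - 13543200/257 = (-1925964 + 284/373) - 13543200/257 = -718384288/373 - 13543200/257 = -189676375616/95861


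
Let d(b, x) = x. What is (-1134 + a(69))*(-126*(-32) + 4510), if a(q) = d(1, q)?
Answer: -9097230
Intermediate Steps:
a(q) = q
(-1134 + a(69))*(-126*(-32) + 4510) = (-1134 + 69)*(-126*(-32) + 4510) = -1065*(4032 + 4510) = -1065*8542 = -9097230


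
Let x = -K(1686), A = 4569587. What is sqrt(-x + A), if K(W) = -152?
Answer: 3*sqrt(507715) ≈ 2137.6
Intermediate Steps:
x = 152 (x = -1*(-152) = 152)
sqrt(-x + A) = sqrt(-1*152 + 4569587) = sqrt(-152 + 4569587) = sqrt(4569435) = 3*sqrt(507715)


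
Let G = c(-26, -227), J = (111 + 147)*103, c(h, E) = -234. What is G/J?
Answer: -39/4429 ≈ -0.0088056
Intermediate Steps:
J = 26574 (J = 258*103 = 26574)
G = -234
G/J = -234/26574 = -234*1/26574 = -39/4429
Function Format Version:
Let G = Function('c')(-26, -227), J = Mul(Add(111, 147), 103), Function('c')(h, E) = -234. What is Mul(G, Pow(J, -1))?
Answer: Rational(-39, 4429) ≈ -0.0088056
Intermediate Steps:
J = 26574 (J = Mul(258, 103) = 26574)
G = -234
Mul(G, Pow(J, -1)) = Mul(-234, Pow(26574, -1)) = Mul(-234, Rational(1, 26574)) = Rational(-39, 4429)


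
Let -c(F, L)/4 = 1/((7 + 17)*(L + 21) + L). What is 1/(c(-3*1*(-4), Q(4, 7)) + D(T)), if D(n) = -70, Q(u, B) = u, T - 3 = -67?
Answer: -151/10571 ≈ -0.014284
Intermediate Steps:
T = -64 (T = 3 - 67 = -64)
c(F, L) = -4/(504 + 25*L) (c(F, L) = -4/((7 + 17)*(L + 21) + L) = -4/(24*(21 + L) + L) = -4/((504 + 24*L) + L) = -4/(504 + 25*L))
1/(c(-3*1*(-4), Q(4, 7)) + D(T)) = 1/(-4/(504 + 25*4) - 70) = 1/(-4/(504 + 100) - 70) = 1/(-4/604 - 70) = 1/(-4*1/604 - 70) = 1/(-1/151 - 70) = 1/(-10571/151) = -151/10571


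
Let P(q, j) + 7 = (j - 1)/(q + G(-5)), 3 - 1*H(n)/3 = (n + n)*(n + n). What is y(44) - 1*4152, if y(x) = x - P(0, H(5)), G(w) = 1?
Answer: -3809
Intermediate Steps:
H(n) = 9 - 12*n² (H(n) = 9 - 3*(n + n)*(n + n) = 9 - 3*2*n*2*n = 9 - 12*n²)
P(q, j) = -7 + (-1 + j)/(1 + q) (P(q, j) = -7 + (j - 1)/(q + 1) = -7 + (-1 + j)/(1 + q))
y(x) = 299 + x (y(x) = x - (-8 + (9 - 12*5²) - 7*0)/(1 + 0) = x - (-8 + (9 - 12*25) + 0)/1 = x - (-8 + (9 - 300) + 0) = x - (-8 - 291 + 0) = x - (-299) = x - 1*(-299) = x + 299 = 299 + x)
y(44) - 1*4152 = (299 + 44) - 1*4152 = 343 - 4152 = -3809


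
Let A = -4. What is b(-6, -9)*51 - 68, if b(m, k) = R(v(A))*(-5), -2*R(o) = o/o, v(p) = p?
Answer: 119/2 ≈ 59.500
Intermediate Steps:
R(o) = -½ (R(o) = -o/(2*o) = -½*1 = -½)
b(m, k) = 5/2 (b(m, k) = -½*(-5) = 5/2)
b(-6, -9)*51 - 68 = (5/2)*51 - 68 = 255/2 - 68 = 119/2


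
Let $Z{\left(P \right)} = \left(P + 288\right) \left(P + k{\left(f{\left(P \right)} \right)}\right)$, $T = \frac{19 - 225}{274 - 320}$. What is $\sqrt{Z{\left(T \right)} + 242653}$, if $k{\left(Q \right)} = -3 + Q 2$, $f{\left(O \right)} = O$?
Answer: $\frac{\sqrt{129977917}}{23} \approx 495.69$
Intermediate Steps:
$k{\left(Q \right)} = -3 + 2 Q$
$T = \frac{103}{23}$ ($T = - \frac{206}{-46} = \left(-206\right) \left(- \frac{1}{46}\right) = \frac{103}{23} \approx 4.4783$)
$Z{\left(P \right)} = \left(-3 + 3 P\right) \left(288 + P\right)$ ($Z{\left(P \right)} = \left(P + 288\right) \left(P + \left(-3 + 2 P\right)\right) = \left(288 + P\right) \left(-3 + 3 P\right) = \left(-3 + 3 P\right) \left(288 + P\right)$)
$\sqrt{Z{\left(T \right)} + 242653} = \sqrt{\left(-864 + 3 \left(\frac{103}{23}\right)^{2} + 861 \cdot \frac{103}{23}\right) + 242653} = \sqrt{\left(-864 + 3 \cdot \frac{10609}{529} + \frac{88683}{23}\right) + 242653} = \sqrt{\left(-864 + \frac{31827}{529} + \frac{88683}{23}\right) + 242653} = \sqrt{\frac{1614480}{529} + 242653} = \sqrt{\frac{129977917}{529}} = \frac{\sqrt{129977917}}{23}$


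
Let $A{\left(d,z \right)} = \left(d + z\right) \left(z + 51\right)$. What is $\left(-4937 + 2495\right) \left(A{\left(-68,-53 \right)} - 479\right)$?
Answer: $578754$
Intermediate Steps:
$A{\left(d,z \right)} = \left(51 + z\right) \left(d + z\right)$ ($A{\left(d,z \right)} = \left(d + z\right) \left(51 + z\right) = \left(51 + z\right) \left(d + z\right)$)
$\left(-4937 + 2495\right) \left(A{\left(-68,-53 \right)} - 479\right) = \left(-4937 + 2495\right) \left(\left(\left(-53\right)^{2} + 51 \left(-68\right) + 51 \left(-53\right) - -3604\right) - 479\right) = - 2442 \left(\left(2809 - 3468 - 2703 + 3604\right) - 479\right) = - 2442 \left(242 - 479\right) = \left(-2442\right) \left(-237\right) = 578754$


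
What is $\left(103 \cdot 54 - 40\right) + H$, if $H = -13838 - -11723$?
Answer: $3407$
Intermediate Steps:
$H = -2115$ ($H = -13838 + 11723 = -2115$)
$\left(103 \cdot 54 - 40\right) + H = \left(103 \cdot 54 - 40\right) - 2115 = \left(5562 - 40\right) - 2115 = 5522 - 2115 = 3407$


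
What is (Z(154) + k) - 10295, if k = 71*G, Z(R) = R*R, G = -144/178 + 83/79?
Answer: 94483680/7031 ≈ 13438.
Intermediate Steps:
G = 1699/7031 (G = -144*1/178 + 83*(1/79) = -72/89 + 83/79 = 1699/7031 ≈ 0.24164)
Z(R) = R²
k = 120629/7031 (k = 71*(1699/7031) = 120629/7031 ≈ 17.157)
(Z(154) + k) - 10295 = (154² + 120629/7031) - 10295 = (23716 + 120629/7031) - 10295 = 166867825/7031 - 10295 = 94483680/7031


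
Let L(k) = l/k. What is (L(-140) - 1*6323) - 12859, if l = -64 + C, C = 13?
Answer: -2685429/140 ≈ -19182.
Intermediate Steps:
l = -51 (l = -64 + 13 = -51)
L(k) = -51/k
(L(-140) - 1*6323) - 12859 = (-51/(-140) - 1*6323) - 12859 = (-51*(-1/140) - 6323) - 12859 = (51/140 - 6323) - 12859 = -885169/140 - 12859 = -2685429/140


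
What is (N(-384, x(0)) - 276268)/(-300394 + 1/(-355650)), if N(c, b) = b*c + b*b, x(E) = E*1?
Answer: 98254714200/106835126101 ≈ 0.91969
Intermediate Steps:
x(E) = E
N(c, b) = b**2 + b*c (N(c, b) = b*c + b**2 = b**2 + b*c)
(N(-384, x(0)) - 276268)/(-300394 + 1/(-355650)) = (0*(0 - 384) - 276268)/(-300394 + 1/(-355650)) = (0*(-384) - 276268)/(-300394 - 1/355650) = (0 - 276268)/(-106835126101/355650) = -276268*(-355650/106835126101) = 98254714200/106835126101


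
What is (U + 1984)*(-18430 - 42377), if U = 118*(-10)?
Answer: -48888828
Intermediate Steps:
U = -1180
(U + 1984)*(-18430 - 42377) = (-1180 + 1984)*(-18430 - 42377) = 804*(-60807) = -48888828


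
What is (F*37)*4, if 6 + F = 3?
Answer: -444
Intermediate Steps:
F = -3 (F = -6 + 3 = -3)
(F*37)*4 = -3*37*4 = -111*4 = -444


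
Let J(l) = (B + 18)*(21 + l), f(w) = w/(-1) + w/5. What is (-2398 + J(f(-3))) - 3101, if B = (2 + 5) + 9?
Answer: -23517/5 ≈ -4703.4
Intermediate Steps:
B = 16 (B = 7 + 9 = 16)
f(w) = -4*w/5 (f(w) = w*(-1) + w*(1/5) = -w + w/5 = -4*w/5)
J(l) = 714 + 34*l (J(l) = (16 + 18)*(21 + l) = 34*(21 + l) = 714 + 34*l)
(-2398 + J(f(-3))) - 3101 = (-2398 + (714 + 34*(-4/5*(-3)))) - 3101 = (-2398 + (714 + 34*(12/5))) - 3101 = (-2398 + (714 + 408/5)) - 3101 = (-2398 + 3978/5) - 3101 = -8012/5 - 3101 = -23517/5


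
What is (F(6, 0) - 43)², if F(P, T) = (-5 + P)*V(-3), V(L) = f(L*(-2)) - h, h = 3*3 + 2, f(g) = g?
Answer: 2304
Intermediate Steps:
h = 11 (h = 9 + 2 = 11)
V(L) = -11 - 2*L (V(L) = L*(-2) - 1*11 = -2*L - 11 = -11 - 2*L)
F(P, T) = 25 - 5*P (F(P, T) = (-5 + P)*(-11 - 2*(-3)) = (-5 + P)*(-11 + 6) = (-5 + P)*(-5) = 25 - 5*P)
(F(6, 0) - 43)² = ((25 - 5*6) - 43)² = ((25 - 30) - 43)² = (-5 - 43)² = (-48)² = 2304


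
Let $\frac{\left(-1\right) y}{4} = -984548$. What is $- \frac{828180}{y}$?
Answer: $- \frac{207045}{984548} \approx -0.21029$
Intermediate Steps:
$y = 3938192$ ($y = \left(-4\right) \left(-984548\right) = 3938192$)
$- \frac{828180}{y} = - \frac{828180}{3938192} = \left(-828180\right) \frac{1}{3938192} = - \frac{207045}{984548}$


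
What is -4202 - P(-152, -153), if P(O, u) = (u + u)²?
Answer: -97838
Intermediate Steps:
P(O, u) = 4*u² (P(O, u) = (2*u)² = 4*u²)
-4202 - P(-152, -153) = -4202 - 4*(-153)² = -4202 - 4*23409 = -4202 - 1*93636 = -4202 - 93636 = -97838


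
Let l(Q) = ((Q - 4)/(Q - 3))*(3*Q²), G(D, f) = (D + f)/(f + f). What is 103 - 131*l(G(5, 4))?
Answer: -211093/320 ≈ -659.67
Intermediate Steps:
G(D, f) = (D + f)/(2*f) (G(D, f) = (D + f)/((2*f)) = (D + f)*(1/(2*f)) = (D + f)/(2*f))
l(Q) = 3*Q²*(-4 + Q)/(-3 + Q) (l(Q) = ((-4 + Q)/(-3 + Q))*(3*Q²) = 3*Q²*(-4 + Q)/(-3 + Q))
103 - 131*l(G(5, 4)) = 103 - 393*((½)*(5 + 4)/4)²*(-4 + (½)*(5 + 4)/4)/(-3 + (½)*(5 + 4)/4) = 103 - 393*((½)*(¼)*9)²*(-4 + (½)*(¼)*9)/(-3 + (½)*(¼)*9) = 103 - 393*(9/8)²*(-4 + 9/8)/(-3 + 9/8) = 103 - 393*81*(-23)/(64*(-15/8)*8) = 103 - 393*81*(-8)*(-23)/(64*15*8) = 103 - 131*1863/320 = 103 - 244053/320 = -211093/320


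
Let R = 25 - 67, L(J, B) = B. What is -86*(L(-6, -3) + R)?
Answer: 3870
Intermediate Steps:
R = -42
-86*(L(-6, -3) + R) = -86*(-3 - 42) = -86*(-45) = 3870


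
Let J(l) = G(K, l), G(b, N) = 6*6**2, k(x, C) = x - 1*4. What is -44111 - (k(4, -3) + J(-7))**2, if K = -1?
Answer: -90767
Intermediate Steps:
k(x, C) = -4 + x (k(x, C) = x - 4 = -4 + x)
G(b, N) = 216 (G(b, N) = 6*36 = 216)
J(l) = 216
-44111 - (k(4, -3) + J(-7))**2 = -44111 - ((-4 + 4) + 216)**2 = -44111 - (0 + 216)**2 = -44111 - 1*216**2 = -44111 - 1*46656 = -44111 - 46656 = -90767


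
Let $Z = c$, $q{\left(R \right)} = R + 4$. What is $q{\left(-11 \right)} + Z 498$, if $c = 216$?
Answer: $107561$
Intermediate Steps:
$q{\left(R \right)} = 4 + R$
$Z = 216$
$q{\left(-11 \right)} + Z 498 = \left(4 - 11\right) + 216 \cdot 498 = -7 + 107568 = 107561$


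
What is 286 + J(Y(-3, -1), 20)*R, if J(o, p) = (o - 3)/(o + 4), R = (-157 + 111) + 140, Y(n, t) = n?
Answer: -278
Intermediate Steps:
R = 94 (R = -46 + 140 = 94)
J(o, p) = (-3 + o)/(4 + o)
286 + J(Y(-3, -1), 20)*R = 286 + ((-3 - 3)/(4 - 3))*94 = 286 + (-6/1)*94 = 286 + (1*(-6))*94 = 286 - 6*94 = 286 - 564 = -278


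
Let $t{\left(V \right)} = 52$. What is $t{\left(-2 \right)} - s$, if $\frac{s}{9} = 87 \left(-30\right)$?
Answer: $23542$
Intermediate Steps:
$s = -23490$ ($s = 9 \cdot 87 \left(-30\right) = 9 \left(-2610\right) = -23490$)
$t{\left(-2 \right)} - s = 52 - -23490 = 52 + 23490 = 23542$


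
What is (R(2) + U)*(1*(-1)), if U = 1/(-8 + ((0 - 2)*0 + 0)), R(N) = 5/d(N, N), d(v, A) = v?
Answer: -19/8 ≈ -2.3750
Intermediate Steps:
R(N) = 5/N
U = -⅛ (U = 1/(-8 + (-2*0 + 0)) = 1/(-8 + (0 + 0)) = 1/(-8 + 0) = 1/(-8) = -⅛ ≈ -0.12500)
(R(2) + U)*(1*(-1)) = (5/2 - ⅛)*(1*(-1)) = (5*(½) - ⅛)*(-1) = (5/2 - ⅛)*(-1) = (19/8)*(-1) = -19/8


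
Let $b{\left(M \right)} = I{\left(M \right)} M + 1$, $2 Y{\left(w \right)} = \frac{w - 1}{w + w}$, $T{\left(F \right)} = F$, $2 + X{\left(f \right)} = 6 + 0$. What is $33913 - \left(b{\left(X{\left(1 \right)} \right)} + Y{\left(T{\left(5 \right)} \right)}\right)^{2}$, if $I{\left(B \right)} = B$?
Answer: $\frac{840429}{25} \approx 33617.0$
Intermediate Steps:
$X{\left(f \right)} = 4$ ($X{\left(f \right)} = -2 + \left(6 + 0\right) = -2 + 6 = 4$)
$Y{\left(w \right)} = \frac{-1 + w}{4 w}$ ($Y{\left(w \right)} = \frac{\left(w - 1\right) \frac{1}{w + w}}{2} = \frac{\left(-1 + w\right) \frac{1}{2 w}}{2} = \frac{\frac{1}{2} \frac{1}{w} \left(-1 + w\right)}{2} = \frac{-1 + w}{4 w}$)
$b{\left(M \right)} = 1 + M^{2}$ ($b{\left(M \right)} = M M + 1 = M^{2} + 1 = 1 + M^{2}$)
$33913 - \left(b{\left(X{\left(1 \right)} \right)} + Y{\left(T{\left(5 \right)} \right)}\right)^{2} = 33913 - \left(\left(1 + 4^{2}\right) + \frac{-1 + 5}{4 \cdot 5}\right)^{2} = 33913 - \left(\left(1 + 16\right) + \frac{1}{4} \cdot \frac{1}{5} \cdot 4\right)^{2} = 33913 - \left(17 + \frac{1}{5}\right)^{2} = 33913 - \left(\frac{86}{5}\right)^{2} = 33913 - \frac{7396}{25} = \frac{840429}{25}$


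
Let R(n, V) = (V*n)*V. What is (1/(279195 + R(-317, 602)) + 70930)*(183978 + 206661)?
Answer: 3175419186495337071/114602873 ≈ 2.7708e+10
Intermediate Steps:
R(n, V) = n*V²
(1/(279195 + R(-317, 602)) + 70930)*(183978 + 206661) = (1/(279195 - 317*602²) + 70930)*(183978 + 206661) = (1/(279195 - 317*362404) + 70930)*390639 = (1/(279195 - 114882068) + 70930)*390639 = (1/(-114602873) + 70930)*390639 = (-1/114602873 + 70930)*390639 = (8128781781889/114602873)*390639 = 3175419186495337071/114602873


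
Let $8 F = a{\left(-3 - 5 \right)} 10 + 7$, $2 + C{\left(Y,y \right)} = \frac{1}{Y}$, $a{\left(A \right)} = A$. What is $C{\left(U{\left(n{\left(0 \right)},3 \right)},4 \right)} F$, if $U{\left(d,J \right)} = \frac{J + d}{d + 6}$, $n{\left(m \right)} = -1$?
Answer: $- \frac{73}{16} \approx -4.5625$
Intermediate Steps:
$U{\left(d,J \right)} = \frac{J + d}{6 + d}$
$C{\left(Y,y \right)} = -2 + \frac{1}{Y}$
$F = - \frac{73}{8}$ ($F = \frac{\left(-3 - 5\right) 10 + 7}{8} = \frac{\left(-8\right) 10 + 7}{8} = \frac{-80 + 7}{8} = \frac{1}{8} \left(-73\right) = - \frac{73}{8} \approx -9.125$)
$C{\left(U{\left(n{\left(0 \right)},3 \right)},4 \right)} F = \left(-2 + \frac{1}{\frac{1}{6 - 1} \left(3 - 1\right)}\right) \left(- \frac{73}{8}\right) = \left(-2 + \frac{1}{\frac{1}{5} \cdot 2}\right) \left(- \frac{73}{8}\right) = \left(-2 + \frac{1}{\frac{2}{5}}\right) \left(- \frac{73}{8}\right) = \left(-2 + \frac{5}{2}\right) \left(- \frac{73}{8}\right) = \frac{1}{2} \left(- \frac{73}{8}\right) = - \frac{73}{16}$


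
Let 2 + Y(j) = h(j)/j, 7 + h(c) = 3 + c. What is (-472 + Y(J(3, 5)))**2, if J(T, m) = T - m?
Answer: 221841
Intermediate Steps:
h(c) = -4 + c (h(c) = -7 + (3 + c) = -4 + c)
Y(j) = -2 + (-4 + j)/j
(-472 + Y(J(3, 5)))**2 = (-472 + (-4 - (3 - 1*5))/(3 - 1*5))**2 = (-472 + (-4 - (3 - 5))/(3 - 5))**2 = (-472 + (-4 - 1*(-2))/(-2))**2 = (-472 - (-4 + 2)/2)**2 = (-472 - 1/2*(-2))**2 = (-472 + 1)**2 = (-471)**2 = 221841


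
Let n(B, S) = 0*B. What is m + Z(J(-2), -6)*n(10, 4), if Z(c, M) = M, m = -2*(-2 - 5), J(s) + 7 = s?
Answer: 14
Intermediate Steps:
J(s) = -7 + s
n(B, S) = 0
m = 14 (m = -2*(-7) = 14)
m + Z(J(-2), -6)*n(10, 4) = 14 - 6*0 = 14 + 0 = 14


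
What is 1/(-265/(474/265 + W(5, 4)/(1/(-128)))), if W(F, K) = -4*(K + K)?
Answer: -1085914/70225 ≈ -15.463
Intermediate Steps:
W(F, K) = -8*K
1/(-265/(474/265 + W(5, 4)/(1/(-128)))) = 1/(-265/(474/265 + (-8*4)/(1/(-128)))) = 1/(-265/(474*(1/265) - 32/(-1/128))) = 1/(-265/(474/265 - 32*(-128))) = 1/(-265/(474/265 + 4096)) = 1/(-265/1085914/265) = 1/(-265*265/1085914) = 1/(-70225/1085914) = -1085914/70225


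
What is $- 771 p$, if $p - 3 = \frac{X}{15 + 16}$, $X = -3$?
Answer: $- \frac{69390}{31} \approx -2238.4$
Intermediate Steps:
$p = \frac{90}{31}$ ($p = 3 + \frac{1}{15 + 16} \left(-3\right) = 3 + \frac{1}{31} \left(-3\right) = 3 - \frac{3}{31} = \frac{90}{31} \approx 2.9032$)
$- 771 p = \left(-771\right) \frac{90}{31} = - \frac{69390}{31}$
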